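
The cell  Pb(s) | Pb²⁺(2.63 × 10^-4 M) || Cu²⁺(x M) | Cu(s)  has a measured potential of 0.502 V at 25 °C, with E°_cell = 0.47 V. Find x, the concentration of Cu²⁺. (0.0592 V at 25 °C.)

0.0032 M

From the Nernst equation, log Q = n(E° − E)/0.0592 = 2(0.47 − 0.502)/0.0592 = -1.081, so Q = 0.0830.
With Q = [Pb²⁺]/[Cu²⁺] and the known concentrations, [Cu²⁺] in the denominator gives [Cu²⁺] = 0.0032 M.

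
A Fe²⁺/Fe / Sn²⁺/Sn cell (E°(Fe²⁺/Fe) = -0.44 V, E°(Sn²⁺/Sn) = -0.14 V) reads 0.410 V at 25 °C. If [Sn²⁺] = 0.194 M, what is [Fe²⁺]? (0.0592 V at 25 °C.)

From the Nernst equation, log Q = n(E° − E)/0.0592 = 2(0.30 − 0.410)/0.0592 = -3.716, so Q = 1.92 × 10^-4.
With Q = [Fe²⁺]/[Sn²⁺] and the known concentrations, [Fe²⁺] in the numerator gives [Fe²⁺] = 3.7 × 10^-5 M.

3.7 × 10^-5 M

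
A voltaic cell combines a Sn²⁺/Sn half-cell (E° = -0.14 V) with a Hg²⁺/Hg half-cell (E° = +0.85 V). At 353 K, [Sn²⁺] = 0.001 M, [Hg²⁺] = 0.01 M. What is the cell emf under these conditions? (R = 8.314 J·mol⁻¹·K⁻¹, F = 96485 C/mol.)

The Hg²⁺/Hg couple has the higher reduction potential and acts as the cathode, so E°_cell = +0.85 − (-0.14) = 0.99 V.
Balancing electrons gives n = 2; the reaction quotient is Q = [Sn²⁺]/[Hg²⁺] = 0.100.
E = E° − (RT/nF) ln Q = 0.99 − (8.314×353)/(2×96485) × (-2.303) = 0.990 + 0.035 = 1.025 V.

1.03 V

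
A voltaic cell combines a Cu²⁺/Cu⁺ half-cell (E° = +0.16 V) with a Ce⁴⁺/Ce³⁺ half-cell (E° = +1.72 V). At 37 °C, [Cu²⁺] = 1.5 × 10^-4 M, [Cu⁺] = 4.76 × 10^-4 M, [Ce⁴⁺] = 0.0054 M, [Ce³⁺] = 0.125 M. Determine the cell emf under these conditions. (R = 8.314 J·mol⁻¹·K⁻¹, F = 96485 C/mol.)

The Ce⁴⁺/Ce³⁺ couple has the higher reduction potential and acts as the cathode, so E°_cell = +1.72 − (+0.16) = 1.56 V.
Balancing electrons gives n = 1; the reaction quotient is Q = [Cu²⁺]·[Ce³⁺]/([Cu⁺]·[Ce⁴⁺]) = 7.29.
E = E° − (RT/nF) ln Q = 1.56 − (8.314×310)/(1×96485) × (1.987) = 1.560 − 0.053 = 1.507 V.

1.51 V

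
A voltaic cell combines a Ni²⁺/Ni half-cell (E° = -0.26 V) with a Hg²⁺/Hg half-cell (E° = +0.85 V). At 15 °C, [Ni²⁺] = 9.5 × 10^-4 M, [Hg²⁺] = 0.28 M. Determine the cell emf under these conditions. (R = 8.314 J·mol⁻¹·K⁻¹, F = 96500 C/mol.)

The Hg²⁺/Hg couple has the higher reduction potential and acts as the cathode, so E°_cell = +0.85 − (-0.26) = 1.11 V.
Balancing electrons gives n = 2; the reaction quotient is Q = [Ni²⁺]/[Hg²⁺] = 0.00339.
E = E° − (RT/nF) ln Q = 1.11 − (8.314×288)/(2×96500) × (-5.686) = 1.110 + 0.071 = 1.181 V.

1.18 V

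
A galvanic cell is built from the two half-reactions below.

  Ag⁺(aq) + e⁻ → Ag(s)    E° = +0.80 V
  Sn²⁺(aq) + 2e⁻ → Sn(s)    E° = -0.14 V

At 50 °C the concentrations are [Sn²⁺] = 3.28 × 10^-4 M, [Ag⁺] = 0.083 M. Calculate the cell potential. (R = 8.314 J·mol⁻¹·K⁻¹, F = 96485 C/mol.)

The Ag⁺/Ag couple has the higher reduction potential and acts as the cathode, so E°_cell = +0.80 − (-0.14) = 0.94 V.
Balancing electrons gives n = 2; the reaction quotient is Q = [Sn²⁺]/[Ag⁺]^2 = 0.0476.
E = E° − (RT/nF) ln Q = 0.94 − (8.314×323)/(2×96485) × (-3.045) = 0.940 + 0.042 = 0.982 V.

0.982 V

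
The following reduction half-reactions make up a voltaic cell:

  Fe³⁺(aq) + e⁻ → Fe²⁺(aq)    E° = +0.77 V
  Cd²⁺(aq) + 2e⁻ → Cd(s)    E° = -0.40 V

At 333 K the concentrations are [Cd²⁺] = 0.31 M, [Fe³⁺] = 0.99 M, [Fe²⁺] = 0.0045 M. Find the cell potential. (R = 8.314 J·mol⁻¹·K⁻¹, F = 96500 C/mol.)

1.34 V

The Fe³⁺/Fe²⁺ couple has the higher reduction potential and acts as the cathode, so E°_cell = +0.77 − (-0.40) = 1.17 V.
Balancing electrons gives n = 2; the reaction quotient is Q = [Cd²⁺]·[Fe²⁺]^2/[Fe³⁺]^2 = 6.4 × 10^-6.
E = E° − (RT/nF) ln Q = 1.17 − (8.314×333)/(2×96500) × (-11.958) = 1.170 + 0.172 = 1.342 V.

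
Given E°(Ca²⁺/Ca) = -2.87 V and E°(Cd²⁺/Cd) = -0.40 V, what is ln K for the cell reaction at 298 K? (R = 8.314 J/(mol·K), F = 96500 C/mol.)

ln K = 192.4

E°_cell = -0.40 − (-2.87) = 2.47 V, with n = 2 electrons transferred.
At equilibrium E = 0, so the Nernst equation gives ln K = nFE°/RT = (2)(96500)(2.47)/((8.314)(298)) = 192.41.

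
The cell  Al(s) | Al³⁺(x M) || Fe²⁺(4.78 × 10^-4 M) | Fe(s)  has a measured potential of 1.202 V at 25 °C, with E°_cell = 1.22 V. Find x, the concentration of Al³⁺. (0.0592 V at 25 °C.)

8.5 × 10^-5 M

From the Nernst equation, log Q = n(E° − E)/0.0592 = 6(1.22 − 1.202)/0.0592 = 1.824, so Q = 66.7.
With Q = [Al³⁺]^2/[Fe²⁺]^3 and the known concentrations, [Al³⁺]^2 in the numerator gives [Al³⁺] = 8.5 × 10^-5 M.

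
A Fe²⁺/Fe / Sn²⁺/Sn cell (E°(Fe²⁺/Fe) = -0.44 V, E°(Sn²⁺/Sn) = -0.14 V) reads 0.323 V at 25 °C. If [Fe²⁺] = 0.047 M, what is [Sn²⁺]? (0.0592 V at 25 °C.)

From the Nernst equation, log Q = n(E° − E)/0.0592 = 2(0.30 − 0.323)/0.0592 = -0.777, so Q = 0.167.
With Q = [Fe²⁺]/[Sn²⁺] and the known concentrations, [Sn²⁺] in the denominator gives [Sn²⁺] = 0.28 M.

0.28 M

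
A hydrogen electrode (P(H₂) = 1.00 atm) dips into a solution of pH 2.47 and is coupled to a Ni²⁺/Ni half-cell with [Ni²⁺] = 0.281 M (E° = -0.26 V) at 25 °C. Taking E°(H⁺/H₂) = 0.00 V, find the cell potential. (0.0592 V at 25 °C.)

0.13 V

The hydrogen couple is the cathode, so E°_cell = 0.26 V; n = 2.
[H⁺] = 10^(−2.47) = 0.0034 M, and Q = [Ni²⁺]·P(H₂) / [H⁺]^2 = 2.45 × 10^4.
E = E° − (0.0592/2) log Q = 0.26 − (0.0592/2)(4.389) = 0.130 V.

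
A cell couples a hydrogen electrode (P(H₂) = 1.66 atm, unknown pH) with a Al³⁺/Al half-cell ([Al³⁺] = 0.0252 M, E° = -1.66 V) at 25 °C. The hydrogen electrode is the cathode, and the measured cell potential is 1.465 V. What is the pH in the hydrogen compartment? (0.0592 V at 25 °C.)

E°_cell = 1.66 V and n = 6.
log Q = n(E° − E)/0.0592 = 6×(1.66 − 1.465)/0.0592 = 19.764.
With Q = [Al³⁺]^2·P(H₂)^3 / [H⁺]^6, solving for [H⁺] gives log[H⁺] = -3.717, so pH = 3.72.

pH = 3.72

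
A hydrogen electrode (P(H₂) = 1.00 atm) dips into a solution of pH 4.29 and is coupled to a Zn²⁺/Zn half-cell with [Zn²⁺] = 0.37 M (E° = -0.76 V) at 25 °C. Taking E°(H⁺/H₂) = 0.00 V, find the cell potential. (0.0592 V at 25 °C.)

The hydrogen couple is the cathode, so E°_cell = 0.76 V; n = 2.
[H⁺] = 10^(−4.29) = 5.1 × 10^-5 M, and Q = [Zn²⁺]·P(H₂) / [H⁺]^2 = 1.41 × 10^8.
E = E° − (0.0592/2) log Q = 0.76 − (0.0592/2)(8.148) = 0.519 V.

0.52 V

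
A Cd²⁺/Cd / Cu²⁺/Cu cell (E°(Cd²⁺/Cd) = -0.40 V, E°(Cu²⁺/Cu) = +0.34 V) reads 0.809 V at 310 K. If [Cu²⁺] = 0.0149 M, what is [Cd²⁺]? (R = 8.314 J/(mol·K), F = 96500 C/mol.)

From the Nernst equation, ln Q = nF(E° − E)/RT = 2×96500×(0.74 − 0.809)/(8.314×310) = -5.167, so Q = 0.00570.
With Q = [Cd²⁺]/[Cu²⁺] and the known concentrations, [Cd²⁺] in the numerator gives [Cd²⁺] = 8.5 × 10^-5 M.

8.5 × 10^-5 M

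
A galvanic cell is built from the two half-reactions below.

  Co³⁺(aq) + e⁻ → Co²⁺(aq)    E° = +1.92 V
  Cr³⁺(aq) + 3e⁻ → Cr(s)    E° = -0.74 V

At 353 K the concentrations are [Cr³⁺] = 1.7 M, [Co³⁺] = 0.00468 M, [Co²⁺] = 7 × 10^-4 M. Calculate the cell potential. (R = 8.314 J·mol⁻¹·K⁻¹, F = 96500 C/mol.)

2.71 V

The Co³⁺/Co²⁺ couple has the higher reduction potential and acts as the cathode, so E°_cell = +1.92 − (-0.74) = 2.66 V.
Balancing electrons gives n = 3; the reaction quotient is Q = [Cr³⁺]·[Co²⁺]^3/[Co³⁺]^3 = 0.00569.
E = E° − (RT/nF) ln Q = 2.66 − (8.314×353)/(3×96500) × (-5.169) = 2.660 + 0.052 = 2.712 V.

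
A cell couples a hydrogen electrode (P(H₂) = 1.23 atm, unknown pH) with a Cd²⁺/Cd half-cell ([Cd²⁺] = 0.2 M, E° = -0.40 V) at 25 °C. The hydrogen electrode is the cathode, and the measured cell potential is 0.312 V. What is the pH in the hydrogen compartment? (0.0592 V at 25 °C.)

E°_cell = 0.40 V and n = 2.
log Q = n(E° − E)/0.0592 = 2×(0.40 − 0.312)/0.0592 = 2.973.
With Q = [Cd²⁺]·P(H₂) / [H⁺]^2, solving for [H⁺] gives log[H⁺] = -1.791, so pH = 1.79.

pH = 1.79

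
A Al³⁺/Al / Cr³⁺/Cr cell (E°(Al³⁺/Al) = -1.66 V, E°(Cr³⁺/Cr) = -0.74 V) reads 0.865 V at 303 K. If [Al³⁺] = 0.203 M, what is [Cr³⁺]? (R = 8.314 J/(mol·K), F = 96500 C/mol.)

3.7 × 10^-4 M

From the Nernst equation, ln Q = nF(E° − E)/RT = 3×96500×(0.92 − 0.865)/(8.314×303) = 6.321, so Q = 556.
With Q = [Al³⁺]/[Cr³⁺] and the known concentrations, [Cr³⁺] in the denominator gives [Cr³⁺] = 3.7 × 10^-4 M.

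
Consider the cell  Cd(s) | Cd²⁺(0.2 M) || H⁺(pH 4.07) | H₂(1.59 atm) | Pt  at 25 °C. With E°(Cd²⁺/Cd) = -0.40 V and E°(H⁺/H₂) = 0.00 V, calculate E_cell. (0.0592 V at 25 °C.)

The hydrogen couple is the cathode, so E°_cell = 0.40 V; n = 2.
[H⁺] = 10^(−4.07) = 8.5 × 10^-5 M, and Q = [Cd²⁺]·P(H₂) / [H⁺]^2 = 4.39 × 10^7.
E = E° − (0.0592/2) log Q = 0.40 − (0.0592/2)(7.642) = 0.174 V.

0.17 V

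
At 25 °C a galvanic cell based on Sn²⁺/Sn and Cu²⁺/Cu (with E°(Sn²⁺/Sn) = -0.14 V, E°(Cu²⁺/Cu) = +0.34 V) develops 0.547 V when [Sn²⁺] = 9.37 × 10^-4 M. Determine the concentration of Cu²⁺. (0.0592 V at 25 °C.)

From the Nernst equation, log Q = n(E° − E)/0.0592 = 2(0.48 − 0.547)/0.0592 = -2.264, so Q = 0.00545.
With Q = [Sn²⁺]/[Cu²⁺] and the known concentrations, [Cu²⁺] in the denominator gives [Cu²⁺] = 0.17 M.

0.17 M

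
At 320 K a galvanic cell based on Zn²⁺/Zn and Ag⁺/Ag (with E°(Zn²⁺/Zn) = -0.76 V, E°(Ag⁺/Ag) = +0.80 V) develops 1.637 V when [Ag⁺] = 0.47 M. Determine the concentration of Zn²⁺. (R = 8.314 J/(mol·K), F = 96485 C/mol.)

From the Nernst equation, ln Q = nF(E° − E)/RT = 2×96485×(1.56 − 1.637)/(8.314×320) = -5.585, so Q = 0.00375.
With Q = [Zn²⁺]/[Ag⁺]^2 and the known concentrations, [Zn²⁺] in the numerator gives [Zn²⁺] = 8.3 × 10^-4 M.

8.3 × 10^-4 M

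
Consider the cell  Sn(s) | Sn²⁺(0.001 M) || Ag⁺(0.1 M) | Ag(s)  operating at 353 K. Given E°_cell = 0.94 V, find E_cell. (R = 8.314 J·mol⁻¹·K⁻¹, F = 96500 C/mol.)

Balancing electrons gives n = 2; the reaction quotient is Q = [Sn²⁺]/[Ag⁺]^2 = 0.100.
E = E° − (RT/nF) ln Q = 0.94 − (8.314×353)/(2×96500) × (-2.303) = 0.940 + 0.035 = 0.975 V.

0.975 V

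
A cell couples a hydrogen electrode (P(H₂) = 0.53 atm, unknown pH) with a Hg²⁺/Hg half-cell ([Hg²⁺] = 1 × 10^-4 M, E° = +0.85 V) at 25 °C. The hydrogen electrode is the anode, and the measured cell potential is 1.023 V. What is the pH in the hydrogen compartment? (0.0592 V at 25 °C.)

pH = 5.06

E°_cell = 0.85 V and n = 2.
log Q = n(E° − E)/0.0592 = 2×(0.85 − 1.023)/0.0592 = -5.845.
With Q = [H⁺]^2 / ([Hg²⁺]·P(H₂)), solving for [H⁺] gives log[H⁺] = -5.060, so pH = 5.06.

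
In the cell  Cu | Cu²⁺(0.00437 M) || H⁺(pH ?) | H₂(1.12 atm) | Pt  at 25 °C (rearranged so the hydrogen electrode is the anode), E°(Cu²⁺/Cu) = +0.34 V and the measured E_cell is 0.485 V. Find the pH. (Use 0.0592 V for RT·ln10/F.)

pH = 3.60

E°_cell = 0.34 V and n = 2.
log Q = n(E° − E)/0.0592 = 2×(0.34 − 0.485)/0.0592 = -4.899.
With Q = [H⁺]^2 / ([Cu²⁺]·P(H₂)), solving for [H⁺] gives log[H⁺] = -3.604, so pH = 3.60.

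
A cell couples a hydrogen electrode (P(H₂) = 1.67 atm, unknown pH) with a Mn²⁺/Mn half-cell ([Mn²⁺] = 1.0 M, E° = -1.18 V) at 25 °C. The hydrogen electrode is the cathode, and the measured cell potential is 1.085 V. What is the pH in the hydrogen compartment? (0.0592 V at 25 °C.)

pH = 1.49

E°_cell = 1.18 V and n = 2.
log Q = n(E° − E)/0.0592 = 2×(1.18 − 1.085)/0.0592 = 3.209.
With Q = [Mn²⁺]·P(H₂) / [H⁺]^2, solving for [H⁺] gives log[H⁺] = -1.493, so pH = 1.49.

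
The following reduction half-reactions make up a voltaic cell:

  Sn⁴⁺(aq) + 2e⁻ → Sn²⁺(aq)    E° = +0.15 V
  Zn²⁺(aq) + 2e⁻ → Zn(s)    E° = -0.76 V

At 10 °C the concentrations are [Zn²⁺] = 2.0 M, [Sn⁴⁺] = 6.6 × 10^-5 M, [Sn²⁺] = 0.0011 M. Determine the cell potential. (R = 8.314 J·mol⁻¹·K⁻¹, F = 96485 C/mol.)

The Sn⁴⁺/Sn²⁺ couple has the higher reduction potential and acts as the cathode, so E°_cell = +0.15 − (-0.76) = 0.91 V.
Balancing electrons gives n = 2; the reaction quotient is Q = [Zn²⁺]·[Sn²⁺]/[Sn⁴⁺] = 33.3.
E = E° − (RT/nF) ln Q = 0.91 − (8.314×283)/(2×96485) × (3.507) = 0.910 − 0.043 = 0.867 V.

0.867 V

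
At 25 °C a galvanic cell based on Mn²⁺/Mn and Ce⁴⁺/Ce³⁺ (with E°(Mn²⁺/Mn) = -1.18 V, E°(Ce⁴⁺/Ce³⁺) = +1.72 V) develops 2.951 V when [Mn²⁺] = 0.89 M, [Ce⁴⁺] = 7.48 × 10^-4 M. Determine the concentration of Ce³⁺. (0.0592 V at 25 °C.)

From the Nernst equation, log Q = n(E° − E)/0.0592 = 2(2.90 − 2.951)/0.0592 = -1.723, so Q = 0.0189.
With Q = [Mn²⁺]·[Ce³⁺]^2/[Ce⁴⁺]^2 and the known concentrations, [Ce³⁺]^2 in the numerator gives [Ce³⁺] = 1.1 × 10^-4 M.

1.1 × 10^-4 M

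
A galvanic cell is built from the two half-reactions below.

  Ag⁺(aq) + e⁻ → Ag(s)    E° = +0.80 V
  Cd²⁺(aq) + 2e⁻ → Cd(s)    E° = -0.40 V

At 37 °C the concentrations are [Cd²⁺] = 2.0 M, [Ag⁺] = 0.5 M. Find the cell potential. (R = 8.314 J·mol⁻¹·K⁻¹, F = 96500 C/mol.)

1.17 V

The Ag⁺/Ag couple has the higher reduction potential and acts as the cathode, so E°_cell = +0.80 − (-0.40) = 1.20 V.
Balancing electrons gives n = 2; the reaction quotient is Q = [Cd²⁺]/[Ag⁺]^2 = 8.00.
E = E° − (RT/nF) ln Q = 1.20 − (8.314×310)/(2×96500) × (2.079) = 1.200 − 0.028 = 1.172 V.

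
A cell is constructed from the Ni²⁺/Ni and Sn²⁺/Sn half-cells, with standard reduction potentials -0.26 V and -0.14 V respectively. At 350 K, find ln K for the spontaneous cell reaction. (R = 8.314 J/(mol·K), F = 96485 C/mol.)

E°_cell = -0.14 − (-0.26) = 0.12 V, with n = 2 electrons transferred.
At equilibrium E = 0, so the Nernst equation gives ln K = nFE°/RT = (2)(96485)(0.12)/((8.314)(350)) = 7.96.

ln K = 8.0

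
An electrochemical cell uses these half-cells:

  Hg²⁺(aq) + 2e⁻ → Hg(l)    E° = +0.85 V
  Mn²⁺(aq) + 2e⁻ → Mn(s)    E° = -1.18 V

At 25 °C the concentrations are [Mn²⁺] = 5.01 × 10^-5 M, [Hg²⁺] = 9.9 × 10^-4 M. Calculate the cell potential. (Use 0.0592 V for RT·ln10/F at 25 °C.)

The Hg²⁺/Hg couple has the higher reduction potential and acts as the cathode, so E°_cell = +0.85 − (-1.18) = 2.03 V.
Balancing electrons gives n = 2; the reaction quotient is Q = [Mn²⁺]/[Hg²⁺] = 0.0506.
At 25 °C, E = E° − (0.0592/n) log Q = 2.03 − (0.0592/2)(-1.296) = 2.030 + 0.038 = 2.068 V.

2.07 V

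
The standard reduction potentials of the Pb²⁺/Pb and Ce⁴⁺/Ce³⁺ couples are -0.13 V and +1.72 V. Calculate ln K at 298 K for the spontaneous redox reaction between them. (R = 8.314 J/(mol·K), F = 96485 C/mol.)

E°_cell = +1.72 − (-0.13) = 1.85 V, with n = 2 electrons transferred.
At equilibrium E = 0, so the Nernst equation gives ln K = nFE°/RT = (2)(96485)(1.85)/((8.314)(298)) = 144.09.

ln K = 144.1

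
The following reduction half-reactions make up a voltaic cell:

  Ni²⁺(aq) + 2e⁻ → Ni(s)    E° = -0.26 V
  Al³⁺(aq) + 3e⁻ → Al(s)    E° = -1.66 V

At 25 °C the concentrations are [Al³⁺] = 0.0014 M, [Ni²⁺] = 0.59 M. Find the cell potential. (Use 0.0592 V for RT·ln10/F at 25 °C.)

1.45 V

The Ni²⁺/Ni couple has the higher reduction potential and acts as the cathode, so E°_cell = -0.26 − (-1.66) = 1.40 V.
Balancing electrons gives n = 6; the reaction quotient is Q = [Al³⁺]^2/[Ni²⁺]^3 = 9.54 × 10^-6.
At 25 °C, E = E° − (0.0592/n) log Q = 1.40 − (0.0592/6)(-5.020) = 1.400 + 0.050 = 1.450 V.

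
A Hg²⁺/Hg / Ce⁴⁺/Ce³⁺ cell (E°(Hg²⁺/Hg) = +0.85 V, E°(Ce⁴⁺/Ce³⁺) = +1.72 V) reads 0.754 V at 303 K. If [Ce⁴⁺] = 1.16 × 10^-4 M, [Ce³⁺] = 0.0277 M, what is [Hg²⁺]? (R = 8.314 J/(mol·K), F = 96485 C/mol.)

From the Nernst equation, ln Q = nF(E° − E)/RT = 2×96485×(0.87 − 0.754)/(8.314×303) = 8.886, so Q = 7230.
With Q = [Hg²⁺]·[Ce³⁺]^2/[Ce⁴⁺]^2 and the known concentrations, [Hg²⁺] in the numerator gives [Hg²⁺] = 0.13 M.

0.13 M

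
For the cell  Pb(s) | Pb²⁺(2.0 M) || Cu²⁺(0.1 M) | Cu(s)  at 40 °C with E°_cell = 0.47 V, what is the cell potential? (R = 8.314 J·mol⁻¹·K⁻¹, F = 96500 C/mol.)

0.430 V

Balancing electrons gives n = 2; the reaction quotient is Q = [Pb²⁺]/[Cu²⁺] = 20.0.
E = E° − (RT/nF) ln Q = 0.47 − (8.314×313)/(2×96500) × (2.996) = 0.470 − 0.040 = 0.430 V.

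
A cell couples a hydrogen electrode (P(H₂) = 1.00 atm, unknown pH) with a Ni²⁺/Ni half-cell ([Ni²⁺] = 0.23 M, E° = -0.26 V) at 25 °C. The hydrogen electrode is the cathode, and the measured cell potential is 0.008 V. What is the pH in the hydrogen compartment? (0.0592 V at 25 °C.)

E°_cell = 0.26 V and n = 2.
log Q = n(E° − E)/0.0592 = 2×(0.26 − 0.008)/0.0592 = 8.514.
With Q = [Ni²⁺]·P(H₂) / [H⁺]^2, solving for [H⁺] gives log[H⁺] = -4.576, so pH = 4.58.

pH = 4.58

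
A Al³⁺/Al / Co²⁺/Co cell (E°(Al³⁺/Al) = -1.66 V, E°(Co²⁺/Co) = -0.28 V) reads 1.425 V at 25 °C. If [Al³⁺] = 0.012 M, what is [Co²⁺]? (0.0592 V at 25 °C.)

1.7 M

From the Nernst equation, log Q = n(E° − E)/0.0592 = 6(1.38 − 1.425)/0.0592 = -4.561, so Q = 2.75 × 10^-5.
With Q = [Al³⁺]^2/[Co²⁺]^3 and the known concentrations, [Co²⁺]^3 in the denominator gives [Co²⁺] = 1.7 M.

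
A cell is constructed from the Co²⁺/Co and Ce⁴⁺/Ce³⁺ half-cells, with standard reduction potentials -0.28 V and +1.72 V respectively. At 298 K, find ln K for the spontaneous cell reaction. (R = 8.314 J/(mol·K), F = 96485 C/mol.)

ln K = 155.8

E°_cell = +1.72 − (-0.28) = 2.00 V, with n = 2 electrons transferred.
At equilibrium E = 0, so the Nernst equation gives ln K = nFE°/RT = (2)(96485)(2.00)/((8.314)(298)) = 155.77.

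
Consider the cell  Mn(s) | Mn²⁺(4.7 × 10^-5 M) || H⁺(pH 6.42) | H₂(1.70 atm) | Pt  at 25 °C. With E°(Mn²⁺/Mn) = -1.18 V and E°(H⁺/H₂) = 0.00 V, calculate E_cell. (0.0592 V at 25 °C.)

The hydrogen couple is the cathode, so E°_cell = 1.18 V; n = 2.
[H⁺] = 10^(−6.42) = 3.8 × 10^-7 M, and Q = [Mn²⁺]·P(H₂) / [H⁺]^2 = 5.53 × 10^8.
E = E° − (0.0592/2) log Q = 1.18 − (0.0592/2)(8.743) = 0.921 V.

0.92 V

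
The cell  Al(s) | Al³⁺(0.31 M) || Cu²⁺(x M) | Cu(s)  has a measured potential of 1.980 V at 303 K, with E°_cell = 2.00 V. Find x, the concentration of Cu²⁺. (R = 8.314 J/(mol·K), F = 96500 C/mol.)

0.099 M

From the Nernst equation, ln Q = nF(E° − E)/RT = 6×96500×(2.00 − 1.980)/(8.314×303) = 4.597, so Q = 99.2.
With Q = [Al³⁺]^2/[Cu²⁺]^3 and the known concentrations, [Cu²⁺]^3 in the denominator gives [Cu²⁺] = 0.099 M.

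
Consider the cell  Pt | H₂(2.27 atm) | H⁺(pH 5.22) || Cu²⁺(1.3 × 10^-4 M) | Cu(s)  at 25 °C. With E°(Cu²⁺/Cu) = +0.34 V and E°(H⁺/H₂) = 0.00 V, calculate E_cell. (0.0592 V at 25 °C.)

0.54 V

The Cu²⁺/Cu couple is the cathode, so E°_cell = 0.34 V; n = 2.
[H⁺] = 10^(−5.22) = 6 × 10^-6 M, and Q = [H⁺]^2 / ([Cu²⁺]·P(H₂)) = 1.23 × 10^-7.
E = E° − (0.0592/2) log Q = 0.34 − (0.0592/2)(-6.910) = 0.545 V.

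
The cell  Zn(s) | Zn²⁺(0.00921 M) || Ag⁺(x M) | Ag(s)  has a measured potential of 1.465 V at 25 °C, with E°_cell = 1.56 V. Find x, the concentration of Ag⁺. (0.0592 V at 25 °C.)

0.0024 M

From the Nernst equation, log Q = n(E° − E)/0.0592 = 2(1.56 − 1.465)/0.0592 = 3.209, so Q = 1620.
With Q = [Zn²⁺]/[Ag⁺]^2 and the known concentrations, [Ag⁺]^2 in the denominator gives [Ag⁺] = 0.0024 M.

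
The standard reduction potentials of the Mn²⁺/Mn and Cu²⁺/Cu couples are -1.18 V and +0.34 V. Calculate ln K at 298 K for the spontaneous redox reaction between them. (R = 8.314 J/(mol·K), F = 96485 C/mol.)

ln K = 118.4

E°_cell = +0.34 − (-1.18) = 1.52 V, with n = 2 electrons transferred.
At equilibrium E = 0, so the Nernst equation gives ln K = nFE°/RT = (2)(96485)(1.52)/((8.314)(298)) = 118.39.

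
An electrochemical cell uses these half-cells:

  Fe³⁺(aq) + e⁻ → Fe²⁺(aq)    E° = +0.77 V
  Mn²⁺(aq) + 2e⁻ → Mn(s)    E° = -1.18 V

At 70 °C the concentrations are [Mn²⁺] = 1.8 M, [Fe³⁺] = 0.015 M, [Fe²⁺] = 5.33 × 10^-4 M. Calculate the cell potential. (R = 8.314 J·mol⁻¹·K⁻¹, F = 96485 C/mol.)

2.04 V

The Fe³⁺/Fe²⁺ couple has the higher reduction potential and acts as the cathode, so E°_cell = +0.77 − (-1.18) = 1.95 V.
Balancing electrons gives n = 2; the reaction quotient is Q = [Mn²⁺]·[Fe²⁺]^2/[Fe³⁺]^2 = 0.00227.
E = E° − (RT/nF) ln Q = 1.95 − (8.314×343)/(2×96485) × (-6.087) = 1.950 + 0.090 = 2.040 V.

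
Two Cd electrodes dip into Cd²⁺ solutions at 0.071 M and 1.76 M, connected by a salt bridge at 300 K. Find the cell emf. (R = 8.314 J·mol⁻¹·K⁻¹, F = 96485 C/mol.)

Both half-cells are Cd²⁺/Cd, so E°_cell = 0. The concentrated side is the cathode; the cell reaction moves Cd²⁺ from high to low concentration with n = 2.
Q = [Cd²⁺]_dilute/[Cd²⁺]_conc = 0.071/1.76 = 0.0403.
E = 0 − (RT/nF) ln Q = −((8.314×300)/(2×96485))(-3.210) = 0.0415 V.

0.041 V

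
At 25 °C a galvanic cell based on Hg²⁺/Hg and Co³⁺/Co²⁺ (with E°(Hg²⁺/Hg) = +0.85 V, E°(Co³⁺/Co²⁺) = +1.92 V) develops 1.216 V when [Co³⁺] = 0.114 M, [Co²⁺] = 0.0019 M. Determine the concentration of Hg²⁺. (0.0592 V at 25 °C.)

0.042 M

From the Nernst equation, log Q = n(E° − E)/0.0592 = 2(1.07 − 1.216)/0.0592 = -4.932, so Q = 1.17 × 10^-5.
With Q = [Hg²⁺]·[Co²⁺]^2/[Co³⁺]^2 and the known concentrations, [Hg²⁺] in the numerator gives [Hg²⁺] = 0.042 M.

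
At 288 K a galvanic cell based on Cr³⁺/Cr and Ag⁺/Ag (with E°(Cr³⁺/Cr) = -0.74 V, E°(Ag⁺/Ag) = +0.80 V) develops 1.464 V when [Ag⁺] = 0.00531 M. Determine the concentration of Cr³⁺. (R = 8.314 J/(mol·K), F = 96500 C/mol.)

From the Nernst equation, ln Q = nF(E° − E)/RT = 3×96500×(1.54 − 1.464)/(8.314×288) = 9.189, so Q = 9790.
With Q = [Cr³⁺]/[Ag⁺]^3 and the known concentrations, [Cr³⁺] in the numerator gives [Cr³⁺] = 0.0015 M.

0.0015 M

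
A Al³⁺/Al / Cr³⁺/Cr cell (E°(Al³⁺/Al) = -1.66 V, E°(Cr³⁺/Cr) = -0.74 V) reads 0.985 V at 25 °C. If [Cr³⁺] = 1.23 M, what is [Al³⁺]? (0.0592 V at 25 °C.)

From the Nernst equation, log Q = n(E° − E)/0.0592 = 3(0.92 − 0.985)/0.0592 = -3.294, so Q = 5.08 × 10^-4.
With Q = [Al³⁺]/[Cr³⁺] and the known concentrations, [Al³⁺] in the numerator gives [Al³⁺] = 6.3 × 10^-4 M.

6.3 × 10^-4 M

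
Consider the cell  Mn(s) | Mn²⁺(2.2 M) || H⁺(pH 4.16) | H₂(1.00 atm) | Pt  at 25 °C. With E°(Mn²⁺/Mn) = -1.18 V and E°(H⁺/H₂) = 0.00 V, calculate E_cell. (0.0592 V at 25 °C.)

0.92 V

The hydrogen couple is the cathode, so E°_cell = 1.18 V; n = 2.
[H⁺] = 10^(−4.16) = 6.9 × 10^-5 M, and Q = [Mn²⁺]·P(H₂) / [H⁺]^2 = 4.6 × 10^8.
E = E° − (0.0592/2) log Q = 1.18 − (0.0592/2)(8.662) = 0.924 V.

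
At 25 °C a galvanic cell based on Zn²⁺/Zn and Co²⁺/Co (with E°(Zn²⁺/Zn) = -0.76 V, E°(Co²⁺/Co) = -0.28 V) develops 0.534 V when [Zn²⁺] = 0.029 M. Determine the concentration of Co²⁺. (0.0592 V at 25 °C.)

From the Nernst equation, log Q = n(E° − E)/0.0592 = 2(0.48 − 0.534)/0.0592 = -1.824, so Q = 0.0150.
With Q = [Zn²⁺]/[Co²⁺] and the known concentrations, [Co²⁺] in the denominator gives [Co²⁺] = 1.9 M.

1.9 M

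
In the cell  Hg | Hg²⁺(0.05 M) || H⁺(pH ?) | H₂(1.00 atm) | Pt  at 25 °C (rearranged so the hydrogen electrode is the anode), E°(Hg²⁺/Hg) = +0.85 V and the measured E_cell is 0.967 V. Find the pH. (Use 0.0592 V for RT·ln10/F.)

E°_cell = 0.85 V and n = 2.
log Q = n(E° − E)/0.0592 = 2×(0.85 − 0.967)/0.0592 = -3.953.
With Q = [H⁺]^2 / ([Hg²⁺]·P(H₂)), solving for [H⁺] gives log[H⁺] = -2.627, so pH = 2.63.

pH = 2.63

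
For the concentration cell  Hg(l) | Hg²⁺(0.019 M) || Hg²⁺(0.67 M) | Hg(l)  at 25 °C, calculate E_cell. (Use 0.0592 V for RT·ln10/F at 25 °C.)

Both half-cells are Hg²⁺/Hg, so E°_cell = 0. The concentrated side is the cathode; the cell reaction moves Hg²⁺ from high to low concentration with n = 2.
Q = [Hg²⁺]_dilute/[Hg²⁺]_conc = 0.019/0.67 = 0.0284.
E = 0 − (0.0592/2) log Q = −(0.0592/2)(-1.547) = 0.0458 V.

0.046 V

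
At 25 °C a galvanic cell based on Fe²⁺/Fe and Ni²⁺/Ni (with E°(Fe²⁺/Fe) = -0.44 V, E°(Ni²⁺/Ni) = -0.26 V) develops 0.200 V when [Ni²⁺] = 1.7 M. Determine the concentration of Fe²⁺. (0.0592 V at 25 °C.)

0.36 M

From the Nernst equation, log Q = n(E° − E)/0.0592 = 2(0.18 − 0.200)/0.0592 = -0.676, so Q = 0.211.
With Q = [Fe²⁺]/[Ni²⁺] and the known concentrations, [Fe²⁺] in the numerator gives [Fe²⁺] = 0.36 M.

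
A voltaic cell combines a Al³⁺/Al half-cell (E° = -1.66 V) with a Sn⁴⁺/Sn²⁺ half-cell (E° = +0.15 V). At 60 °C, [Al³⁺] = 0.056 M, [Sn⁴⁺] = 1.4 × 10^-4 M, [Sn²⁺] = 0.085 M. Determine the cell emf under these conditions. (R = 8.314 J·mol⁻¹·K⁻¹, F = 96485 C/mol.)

1.75 V

The Sn⁴⁺/Sn²⁺ couple has the higher reduction potential and acts as the cathode, so E°_cell = +0.15 − (-1.66) = 1.81 V.
Balancing electrons gives n = 6; the reaction quotient is Q = [Al³⁺]^2·[Sn²⁺]^3/[Sn⁴⁺]^3 = 7.02 × 10^5.
E = E° − (RT/nF) ln Q = 1.81 − (8.314×333)/(6×96485) × (13.461) = 1.810 − 0.064 = 1.746 V.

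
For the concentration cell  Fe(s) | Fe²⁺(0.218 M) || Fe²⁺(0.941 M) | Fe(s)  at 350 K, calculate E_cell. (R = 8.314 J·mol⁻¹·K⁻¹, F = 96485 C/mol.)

0.022 V

Both half-cells are Fe²⁺/Fe, so E°_cell = 0. The concentrated side is the cathode; the cell reaction moves Fe²⁺ from high to low concentration with n = 2.
Q = [Fe²⁺]_dilute/[Fe²⁺]_conc = 0.218/0.941 = 0.232.
E = 0 − (RT/nF) ln Q = −((8.314×350)/(2×96485))(-1.462) = 0.0220 V.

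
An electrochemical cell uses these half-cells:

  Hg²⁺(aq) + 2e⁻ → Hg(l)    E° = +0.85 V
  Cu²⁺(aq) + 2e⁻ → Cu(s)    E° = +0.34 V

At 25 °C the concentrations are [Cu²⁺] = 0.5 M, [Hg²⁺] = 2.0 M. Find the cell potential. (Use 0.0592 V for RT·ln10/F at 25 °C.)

The Hg²⁺/Hg couple has the higher reduction potential and acts as the cathode, so E°_cell = +0.85 − (+0.34) = 0.51 V.
Balancing electrons gives n = 2; the reaction quotient is Q = [Cu²⁺]/[Hg²⁺] = 0.250.
At 25 °C, E = E° − (0.0592/n) log Q = 0.51 − (0.0592/2)(-0.602) = 0.510 + 0.018 = 0.528 V.

0.528 V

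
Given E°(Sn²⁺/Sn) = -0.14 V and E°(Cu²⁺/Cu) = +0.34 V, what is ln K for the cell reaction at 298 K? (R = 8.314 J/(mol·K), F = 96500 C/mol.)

E°_cell = +0.34 − (-0.14) = 0.48 V, with n = 2 electrons transferred.
At equilibrium E = 0, so the Nernst equation gives ln K = nFE°/RT = (2)(96500)(0.48)/((8.314)(298)) = 37.39.

ln K = 37.4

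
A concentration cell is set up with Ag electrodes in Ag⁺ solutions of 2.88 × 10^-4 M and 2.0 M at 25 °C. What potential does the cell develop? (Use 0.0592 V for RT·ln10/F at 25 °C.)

Both half-cells are Ag⁺/Ag, so E°_cell = 0. The concentrated side is the cathode; the cell reaction moves Ag⁺ from high to low concentration with n = 1.
Q = [Ag⁺]_dilute/[Ag⁺]_conc = 2.88 × 10^-4/2.0 = 1.44 × 10^-4.
E = 0 − (0.0592/1) log Q = −(0.0592/1)(-3.842) = 0.2274 V.

0.23 V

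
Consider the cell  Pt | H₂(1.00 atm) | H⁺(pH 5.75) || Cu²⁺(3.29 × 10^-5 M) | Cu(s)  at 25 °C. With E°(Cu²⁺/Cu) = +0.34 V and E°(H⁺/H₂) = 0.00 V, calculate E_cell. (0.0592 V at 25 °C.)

The Cu²⁺/Cu couple is the cathode, so E°_cell = 0.34 V; n = 2.
[H⁺] = 10^(−5.75) = 1.8 × 10^-6 M, and Q = [H⁺]^2 / ([Cu²⁺]·P(H₂)) = 9.61 × 10^-8.
E = E° − (0.0592/2) log Q = 0.34 − (0.0592/2)(-7.017) = 0.548 V.

0.55 V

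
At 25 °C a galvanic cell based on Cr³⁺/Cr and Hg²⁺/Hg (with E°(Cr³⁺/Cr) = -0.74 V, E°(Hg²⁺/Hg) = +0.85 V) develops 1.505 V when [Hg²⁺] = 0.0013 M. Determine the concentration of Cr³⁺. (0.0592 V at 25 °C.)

From the Nernst equation, log Q = n(E° − E)/0.0592 = 6(1.59 − 1.505)/0.0592 = 8.615, so Q = 4.12 × 10^8.
With Q = [Cr³⁺]^2/[Hg²⁺]^3 and the known concentrations, [Cr³⁺]^2 in the numerator gives [Cr³⁺] = 0.95 M.

0.95 M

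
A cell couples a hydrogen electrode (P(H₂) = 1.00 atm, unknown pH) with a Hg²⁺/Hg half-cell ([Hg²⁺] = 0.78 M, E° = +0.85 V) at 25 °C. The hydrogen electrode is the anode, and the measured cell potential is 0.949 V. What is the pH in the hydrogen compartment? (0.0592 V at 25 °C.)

E°_cell = 0.85 V and n = 2.
log Q = n(E° − E)/0.0592 = 2×(0.85 − 0.949)/0.0592 = -3.345.
With Q = [H⁺]^2 / ([Hg²⁺]·P(H₂)), solving for [H⁺] gives log[H⁺] = -1.726, so pH = 1.73.

pH = 1.73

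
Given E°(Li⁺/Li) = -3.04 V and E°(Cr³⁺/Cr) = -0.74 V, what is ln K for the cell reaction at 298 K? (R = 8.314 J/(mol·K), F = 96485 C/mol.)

E°_cell = -0.74 − (-3.04) = 2.30 V, with n = 3 electrons transferred.
At equilibrium E = 0, so the Nernst equation gives ln K = nFE°/RT = (3)(96485)(2.30)/((8.314)(298)) = 268.71.

ln K = 268.7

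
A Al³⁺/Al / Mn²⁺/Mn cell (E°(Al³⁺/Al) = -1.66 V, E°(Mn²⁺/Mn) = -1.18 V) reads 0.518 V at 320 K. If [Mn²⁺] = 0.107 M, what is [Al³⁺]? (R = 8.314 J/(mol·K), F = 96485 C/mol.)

From the Nernst equation, ln Q = nF(E° − E)/RT = 6×96485×(0.48 − 0.518)/(8.314×320) = -8.269, so Q = 2.56 × 10^-4.
With Q = [Al³⁺]^2/[Mn²⁺]^3 and the known concentrations, [Al³⁺]^2 in the numerator gives [Al³⁺] = 5.6 × 10^-4 M.

5.6 × 10^-4 M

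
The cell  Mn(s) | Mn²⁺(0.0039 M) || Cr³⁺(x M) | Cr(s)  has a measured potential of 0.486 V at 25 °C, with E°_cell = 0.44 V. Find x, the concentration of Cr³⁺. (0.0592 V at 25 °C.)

0.052 M

From the Nernst equation, log Q = n(E° − E)/0.0592 = 6(0.44 − 0.486)/0.0592 = -4.662, so Q = 2.18 × 10^-5.
With Q = [Mn²⁺]^3/[Cr³⁺]^2 and the known concentrations, [Cr³⁺]^2 in the denominator gives [Cr³⁺] = 0.052 M.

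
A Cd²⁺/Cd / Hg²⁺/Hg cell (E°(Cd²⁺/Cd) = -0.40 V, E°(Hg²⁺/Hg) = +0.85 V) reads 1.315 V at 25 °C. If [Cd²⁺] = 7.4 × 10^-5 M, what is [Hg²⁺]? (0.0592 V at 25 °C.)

From the Nernst equation, log Q = n(E° − E)/0.0592 = 2(1.25 − 1.315)/0.0592 = -2.196, so Q = 0.00637.
With Q = [Cd²⁺]/[Hg²⁺] and the known concentrations, [Hg²⁺] in the denominator gives [Hg²⁺] = 0.012 M.

0.012 M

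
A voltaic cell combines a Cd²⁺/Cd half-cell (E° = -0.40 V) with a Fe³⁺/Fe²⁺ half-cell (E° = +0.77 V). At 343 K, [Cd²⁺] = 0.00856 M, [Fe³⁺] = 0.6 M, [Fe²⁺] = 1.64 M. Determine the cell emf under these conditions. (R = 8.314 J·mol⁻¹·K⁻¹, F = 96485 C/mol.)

1.21 V

The Fe³⁺/Fe²⁺ couple has the higher reduction potential and acts as the cathode, so E°_cell = +0.77 − (-0.40) = 1.17 V.
Balancing electrons gives n = 2; the reaction quotient is Q = [Cd²⁺]·[Fe²⁺]^2/[Fe³⁺]^2 = 0.0640.
E = E° − (RT/nF) ln Q = 1.17 − (8.314×343)/(2×96485) × (-2.750) = 1.170 + 0.041 = 1.211 V.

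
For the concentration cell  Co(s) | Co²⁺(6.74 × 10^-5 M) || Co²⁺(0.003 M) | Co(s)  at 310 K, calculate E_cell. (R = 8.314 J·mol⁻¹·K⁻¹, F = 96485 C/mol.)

Both half-cells are Co²⁺/Co, so E°_cell = 0. The concentrated side is the cathode; the cell reaction moves Co²⁺ from high to low concentration with n = 2.
Q = [Co²⁺]_dilute/[Co²⁺]_conc = 6.74 × 10^-5/0.003 = 0.0225.
E = 0 − (RT/nF) ln Q = −((8.314×310)/(2×96485))(-3.796) = 0.0507 V.

0.051 V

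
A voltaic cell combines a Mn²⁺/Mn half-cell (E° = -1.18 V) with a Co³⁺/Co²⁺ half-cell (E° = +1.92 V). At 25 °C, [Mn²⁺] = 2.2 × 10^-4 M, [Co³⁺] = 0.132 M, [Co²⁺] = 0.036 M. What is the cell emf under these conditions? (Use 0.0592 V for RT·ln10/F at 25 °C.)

The Co³⁺/Co²⁺ couple has the higher reduction potential and acts as the cathode, so E°_cell = +1.92 − (-1.18) = 3.10 V.
Balancing electrons gives n = 2; the reaction quotient is Q = [Mn²⁺]·[Co²⁺]^2/[Co³⁺]^2 = 1.64 × 10^-5.
At 25 °C, E = E° − (0.0592/n) log Q = 3.10 − (0.0592/2)(-4.786) = 3.100 + 0.142 = 3.242 V.

3.24 V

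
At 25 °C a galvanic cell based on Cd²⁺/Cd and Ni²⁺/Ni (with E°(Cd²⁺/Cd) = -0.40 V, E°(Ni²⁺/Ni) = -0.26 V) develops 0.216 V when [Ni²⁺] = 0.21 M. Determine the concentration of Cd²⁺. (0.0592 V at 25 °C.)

From the Nernst equation, log Q = n(E° − E)/0.0592 = 2(0.14 − 0.216)/0.0592 = -2.568, so Q = 0.00271.
With Q = [Cd²⁺]/[Ni²⁺] and the known concentrations, [Cd²⁺] in the numerator gives [Cd²⁺] = 5.7 × 10^-4 M.

5.7 × 10^-4 M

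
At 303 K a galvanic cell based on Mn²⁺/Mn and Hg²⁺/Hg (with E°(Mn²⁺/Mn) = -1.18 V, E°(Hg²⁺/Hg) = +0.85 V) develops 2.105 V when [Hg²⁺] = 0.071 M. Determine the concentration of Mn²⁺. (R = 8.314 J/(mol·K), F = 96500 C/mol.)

From the Nernst equation, ln Q = nF(E° − E)/RT = 2×96500×(2.03 − 2.105)/(8.314×303) = -5.746, so Q = 0.00320.
With Q = [Mn²⁺]/[Hg²⁺] and the known concentrations, [Mn²⁺] in the numerator gives [Mn²⁺] = 2.3 × 10^-4 M.

2.3 × 10^-4 M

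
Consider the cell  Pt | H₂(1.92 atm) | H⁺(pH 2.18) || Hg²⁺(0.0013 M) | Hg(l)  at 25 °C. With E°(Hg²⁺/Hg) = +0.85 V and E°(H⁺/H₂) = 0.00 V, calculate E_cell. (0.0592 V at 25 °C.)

The Hg²⁺/Hg couple is the cathode, so E°_cell = 0.85 V; n = 2.
[H⁺] = 10^(−2.18) = 0.0066 M, and Q = [H⁺]^2 / ([Hg²⁺]·P(H₂)) = 0.0175.
E = E° − (0.0592/2) log Q = 0.85 − (0.0592/2)(-1.757) = 0.902 V.

0.90 V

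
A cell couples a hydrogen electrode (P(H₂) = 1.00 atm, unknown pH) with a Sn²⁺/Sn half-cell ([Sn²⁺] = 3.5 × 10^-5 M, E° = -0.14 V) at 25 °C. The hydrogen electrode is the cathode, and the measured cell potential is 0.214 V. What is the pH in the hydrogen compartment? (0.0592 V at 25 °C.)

pH = 0.98

E°_cell = 0.14 V and n = 2.
log Q = n(E° − E)/0.0592 = 2×(0.14 − 0.214)/0.0592 = -2.500.
With Q = [Sn²⁺]·P(H₂) / [H⁺]^2, solving for [H⁺] gives log[H⁺] = -0.978, so pH = 0.98.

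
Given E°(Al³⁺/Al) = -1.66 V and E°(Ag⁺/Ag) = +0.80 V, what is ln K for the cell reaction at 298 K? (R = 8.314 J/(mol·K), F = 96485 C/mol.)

ln K = 287.4

E°_cell = +0.80 − (-1.66) = 2.46 V, with n = 3 electrons transferred.
At equilibrium E = 0, so the Nernst equation gives ln K = nFE°/RT = (3)(96485)(2.46)/((8.314)(298)) = 287.40.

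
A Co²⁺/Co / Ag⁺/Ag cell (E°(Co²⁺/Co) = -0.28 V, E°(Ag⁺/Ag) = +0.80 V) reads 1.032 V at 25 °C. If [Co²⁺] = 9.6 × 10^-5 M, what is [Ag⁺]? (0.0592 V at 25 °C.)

0.0015 M

From the Nernst equation, log Q = n(E° − E)/0.0592 = 2(1.08 − 1.032)/0.0592 = 1.622, so Q = 41.8.
With Q = [Co²⁺]/[Ag⁺]^2 and the known concentrations, [Ag⁺]^2 in the denominator gives [Ag⁺] = 0.0015 M.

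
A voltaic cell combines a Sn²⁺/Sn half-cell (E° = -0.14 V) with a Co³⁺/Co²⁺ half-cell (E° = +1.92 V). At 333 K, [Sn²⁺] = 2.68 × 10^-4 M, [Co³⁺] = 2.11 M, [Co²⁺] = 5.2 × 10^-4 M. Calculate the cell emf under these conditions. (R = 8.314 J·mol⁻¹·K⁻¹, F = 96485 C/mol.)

The Co³⁺/Co²⁺ couple has the higher reduction potential and acts as the cathode, so E°_cell = +1.92 − (-0.14) = 2.06 V.
Balancing electrons gives n = 2; the reaction quotient is Q = [Sn²⁺]·[Co²⁺]^2/[Co³⁺]^2 = 1.63 × 10^-11.
E = E° − (RT/nF) ln Q = 2.06 − (8.314×333)/(2×96485) × (-24.841) = 2.060 + 0.356 = 2.416 V.

2.42 V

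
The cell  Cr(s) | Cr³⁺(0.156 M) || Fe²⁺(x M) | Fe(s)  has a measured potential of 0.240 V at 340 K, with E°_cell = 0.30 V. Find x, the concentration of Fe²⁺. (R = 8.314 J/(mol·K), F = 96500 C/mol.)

From the Nernst equation, ln Q = nF(E° − E)/RT = 6×96500×(0.30 − 0.240)/(8.314×340) = 12.290, so Q = 2.17 × 10^5.
With Q = [Cr³⁺]^2/[Fe²⁺]^3 and the known concentrations, [Fe²⁺]^3 in the denominator gives [Fe²⁺] = 0.0048 M.

0.0048 M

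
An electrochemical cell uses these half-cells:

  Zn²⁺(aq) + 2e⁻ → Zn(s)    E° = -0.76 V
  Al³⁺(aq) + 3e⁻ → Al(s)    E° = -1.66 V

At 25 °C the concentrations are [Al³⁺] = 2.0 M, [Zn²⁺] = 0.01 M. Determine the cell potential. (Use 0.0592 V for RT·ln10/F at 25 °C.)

0.835 V

The Zn²⁺/Zn couple has the higher reduction potential and acts as the cathode, so E°_cell = -0.76 − (-1.66) = 0.90 V.
Balancing electrons gives n = 6; the reaction quotient is Q = [Al³⁺]^2/[Zn²⁺]^3 = 4 × 10^6.
At 25 °C, E = E° − (0.0592/n) log Q = 0.90 − (0.0592/6)(6.602) = 0.900 − 0.065 = 0.835 V.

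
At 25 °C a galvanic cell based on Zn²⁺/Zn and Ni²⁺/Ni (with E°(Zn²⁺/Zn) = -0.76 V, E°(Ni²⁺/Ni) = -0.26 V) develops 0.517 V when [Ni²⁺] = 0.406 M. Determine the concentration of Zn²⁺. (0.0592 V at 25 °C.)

0.11 M

From the Nernst equation, log Q = n(E° − E)/0.0592 = 2(0.50 − 0.517)/0.0592 = -0.574, so Q = 0.266.
With Q = [Zn²⁺]/[Ni²⁺] and the known concentrations, [Zn²⁺] in the numerator gives [Zn²⁺] = 0.11 M.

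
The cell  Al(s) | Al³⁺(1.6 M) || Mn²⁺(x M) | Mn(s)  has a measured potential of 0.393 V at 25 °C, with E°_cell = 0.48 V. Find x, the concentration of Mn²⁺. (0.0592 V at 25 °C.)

0.0016 M

From the Nernst equation, log Q = n(E° − E)/0.0592 = 6(0.48 − 0.393)/0.0592 = 8.818, so Q = 6.57 × 10^8.
With Q = [Al³⁺]^2/[Mn²⁺]^3 and the known concentrations, [Mn²⁺]^3 in the denominator gives [Mn²⁺] = 0.0016 M.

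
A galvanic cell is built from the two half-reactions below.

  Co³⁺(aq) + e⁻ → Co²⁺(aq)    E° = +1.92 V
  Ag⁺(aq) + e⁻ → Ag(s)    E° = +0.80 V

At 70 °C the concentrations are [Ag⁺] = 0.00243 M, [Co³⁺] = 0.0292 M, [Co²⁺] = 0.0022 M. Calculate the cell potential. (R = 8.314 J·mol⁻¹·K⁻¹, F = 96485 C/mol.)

The Co³⁺/Co²⁺ couple has the higher reduction potential and acts as the cathode, so E°_cell = +1.92 − (+0.80) = 1.12 V.
Balancing electrons gives n = 1; the reaction quotient is Q = [Ag⁺]·[Co²⁺]/[Co³⁺] = 1.83 × 10^-4.
E = E° − (RT/nF) ln Q = 1.12 − (8.314×343)/(1×96485) × (-8.606) = 1.120 + 0.254 = 1.374 V.

1.37 V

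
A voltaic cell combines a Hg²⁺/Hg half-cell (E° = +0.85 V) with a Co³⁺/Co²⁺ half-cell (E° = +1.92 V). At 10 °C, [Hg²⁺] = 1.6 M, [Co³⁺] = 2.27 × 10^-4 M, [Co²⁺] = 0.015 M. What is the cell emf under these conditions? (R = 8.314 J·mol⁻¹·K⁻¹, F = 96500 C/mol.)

The Co³⁺/Co²⁺ couple has the higher reduction potential and acts as the cathode, so E°_cell = +1.92 − (+0.85) = 1.07 V.
Balancing electrons gives n = 2; the reaction quotient is Q = [Hg²⁺]·[Co²⁺]^2/[Co³⁺]^2 = 6990.
E = E° − (RT/nF) ln Q = 1.07 − (8.314×283)/(2×96500) × (8.852) = 1.070 − 0.108 = 0.962 V.

0.962 V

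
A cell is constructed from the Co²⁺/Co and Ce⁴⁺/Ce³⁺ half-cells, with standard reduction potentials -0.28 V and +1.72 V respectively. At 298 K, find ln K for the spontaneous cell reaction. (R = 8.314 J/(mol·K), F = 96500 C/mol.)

ln K = 155.8

E°_cell = +1.72 − (-0.28) = 2.00 V, with n = 2 electrons transferred.
At equilibrium E = 0, so the Nernst equation gives ln K = nFE°/RT = (2)(96500)(2.00)/((8.314)(298)) = 155.80.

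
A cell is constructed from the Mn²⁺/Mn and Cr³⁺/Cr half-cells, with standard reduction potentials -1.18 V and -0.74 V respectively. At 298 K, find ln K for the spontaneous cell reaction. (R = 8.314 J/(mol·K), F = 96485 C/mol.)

E°_cell = -0.74 − (-1.18) = 0.44 V, with n = 6 electrons transferred.
At equilibrium E = 0, so the Nernst equation gives ln K = nFE°/RT = (6)(96485)(0.44)/((8.314)(298)) = 102.81.

ln K = 102.8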